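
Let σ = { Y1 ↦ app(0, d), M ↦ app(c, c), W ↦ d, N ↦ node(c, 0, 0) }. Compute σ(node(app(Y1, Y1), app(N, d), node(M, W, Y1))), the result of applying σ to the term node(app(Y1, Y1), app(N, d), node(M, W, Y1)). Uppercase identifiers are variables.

node(app(app(0, d), app(0, d)), app(node(c, 0, 0), d), node(app(c, c), d, app(0, d)))

Replace each occurrence of Y1 with app(0, d).
Replace each occurrence of M with app(c, c).
Replace each occurrence of W with d.
Replace each occurrence of N with node(c, 0, 0).
Result: node(app(app(0, d), app(0, d)), app(node(c, 0, 0), d), node(app(c, c), d, app(0, d))).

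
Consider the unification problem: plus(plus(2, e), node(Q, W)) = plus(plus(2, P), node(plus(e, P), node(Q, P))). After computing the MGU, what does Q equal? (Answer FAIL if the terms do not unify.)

Decompose plus/2: plus(2, e) = plus(2, P),  node(Q, W) = node(plus(e, P), node(Q, P)).
Decompose plus/2: 2 = 2,  e = P.
Delete trivial equation 2 = 2.
Bind P := e; substituting into the remaining equation gives: node(Q, W) = node(plus(e, e), node(Q, e)).
Decompose node/2: Q = plus(e, e),  W = node(Q, e).
Bind Q := plus(e, e); substituting into the remaining equation gives: W = node(plus(e, e), e).
Bind W := node(plus(e, e), e).
MGU = { P := e, Q := plus(e, e), W := node(plus(e, e), e) }, so Q := plus(e, e).

plus(e, e)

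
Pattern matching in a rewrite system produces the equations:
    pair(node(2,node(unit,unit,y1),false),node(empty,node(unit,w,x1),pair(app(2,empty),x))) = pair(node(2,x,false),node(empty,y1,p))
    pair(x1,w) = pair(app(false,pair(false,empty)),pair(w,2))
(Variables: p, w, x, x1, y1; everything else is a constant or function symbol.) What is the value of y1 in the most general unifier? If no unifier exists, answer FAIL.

FAIL

Decompose pair/2: node(2,node(unit,unit,y1),false) = node(2,x,false),  node(empty,node(unit,w,x1),pair(app(2,empty),x)) = node(empty,y1,p).
Decompose node/3: 2 = 2,  node(unit,unit,y1) = x,  false = false.
Delete trivial equation 2 = 2.
Bind x := node(unit,unit,y1); substituting into the one remaining equation that mentions x gives: node(empty,node(unit,w,x1),pair(app(2,empty),node(unit,unit,y1))) = node(empty,y1,p).
Delete trivial equation false = false.
Decompose node/3: empty = empty,  node(unit,w,x1) = y1,  pair(app(2,empty),node(unit,unit,y1)) = p.
Delete trivial equation empty = empty.
Bind y1 := node(unit,w,x1); substituting into the one remaining equation that mentions y1 gives: pair(app(2,empty),node(unit,unit,node(unit,w,x1))) = p. Substituting into the earlier binding gives x := node(unit,unit,node(unit,w,x1)).
Bind p := pair(app(2,empty),node(unit,unit,node(unit,w,x1))); no other remaining equation mentions p.
Decompose pair/2: x1 = app(false,pair(false,empty)),  w = pair(w,2).
Bind x1 := app(false,pair(false,empty)); no other remaining equation mentions x1. Substituting into the earlier bindings gives x := node(unit,unit,node(unit,w,app(false,pair(false,empty)))), y1 := node(unit,w,app(false,pair(false,empty))), p := pair(app(2,empty),node(unit,unit,node(unit,w,app(false,pair(false,empty))))).
Occurs check fails: w occurs in pair(w,2); the equation w = pair(w,2) has no finite solution.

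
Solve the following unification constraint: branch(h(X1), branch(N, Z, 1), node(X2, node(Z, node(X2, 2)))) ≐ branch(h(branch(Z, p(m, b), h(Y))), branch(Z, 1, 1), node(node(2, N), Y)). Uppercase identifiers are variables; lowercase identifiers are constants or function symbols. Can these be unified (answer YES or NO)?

Decompose branch/3: h(X1) ≐ h(branch(Z, p(m, b), h(Y))),  branch(N, Z, 1) ≐ branch(Z, 1, 1),  node(X2, node(Z, node(X2, 2))) ≐ node(node(2, N), Y).
Decompose h/1: X1 ≐ branch(Z, p(m, b), h(Y)).
Bind X1 := branch(Z, p(m, b), h(Y)); no other remaining equation mentions X1.
Decompose branch/3: N ≐ Z,  Z ≐ 1,  1 ≐ 1.
Bind N := Z; substituting into the one remaining equation that mentions N gives: node(X2, node(Z, node(X2, 2))) ≐ node(node(2, Z), Y).
Bind Z := 1; substituting into the one remaining equation that mentions Z gives: node(X2, node(1, node(X2, 2))) ≐ node(node(2, 1), Y). Substituting into the earlier bindings gives X1 := branch(1, p(m, b), h(Y)), N := 1.
Delete trivial equation 1 ≐ 1.
Decompose node/2: X2 ≐ node(2, 1),  node(1, node(X2, 2)) ≐ Y.
Bind X2 := node(2, 1); substituting into the remaining equation gives: node(1, node(node(2, 1), 2)) ≐ Y.
Bind Y := node(1, node(node(2, 1), 2)). Substituting into the earlier binding gives X1 := branch(1, p(m, b), h(node(1, node(node(2, 1), 2)))).
No equations remain and no clash or occurs-check failure arose, so a unifier exists.

YES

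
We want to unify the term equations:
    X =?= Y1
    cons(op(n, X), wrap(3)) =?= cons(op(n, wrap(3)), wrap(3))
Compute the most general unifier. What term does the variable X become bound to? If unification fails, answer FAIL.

wrap(3)

Bind X := Y1; substituting into the remaining equation gives: cons(op(n, Y1), wrap(3)) =?= cons(op(n, wrap(3)), wrap(3)).
Decompose cons/2: op(n, Y1) =?= op(n, wrap(3)),  wrap(3) =?= wrap(3).
Decompose op/2: n =?= n,  Y1 =?= wrap(3).
Delete trivial equation n =?= n.
Bind Y1 := wrap(3); no other remaining equation mentions Y1. Substituting into the earlier binding gives X := wrap(3).
Delete trivial equation wrap(3) =?= wrap(3).
MGU = { X -> wrap(3), Y1 -> wrap(3) }, so X -> wrap(3).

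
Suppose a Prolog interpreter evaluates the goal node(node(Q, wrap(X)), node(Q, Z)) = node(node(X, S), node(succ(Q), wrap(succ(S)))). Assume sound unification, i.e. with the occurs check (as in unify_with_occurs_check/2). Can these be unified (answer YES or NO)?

Decompose node/2: node(Q, wrap(X)) = node(X, S),  node(Q, Z) = node(succ(Q), wrap(succ(S))).
Decompose node/2: Q = X,  wrap(X) = S.
Bind Q := X; substituting into the one remaining equation that mentions Q gives: node(X, Z) = node(succ(X), wrap(succ(S))).
Bind S := wrap(X); substituting into the remaining equation gives: node(X, Z) = node(succ(X), wrap(succ(wrap(X)))).
Decompose node/2: X = succ(X),  Z = wrap(succ(wrap(X))).
Occurs check fails: X occurs in succ(X); the equation X = succ(X) has no finite solution.

NO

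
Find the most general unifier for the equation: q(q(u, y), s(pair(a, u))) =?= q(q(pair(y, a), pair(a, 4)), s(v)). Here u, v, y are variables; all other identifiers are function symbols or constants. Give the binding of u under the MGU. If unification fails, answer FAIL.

pair(pair(a, 4), a)

Decompose q/2: q(u, y) =?= q(pair(y, a), pair(a, 4)),  s(pair(a, u)) =?= s(v).
Decompose q/2: u =?= pair(y, a),  y =?= pair(a, 4).
Bind u := pair(y, a); substituting into the one remaining equation that mentions u gives: s(pair(a, pair(y, a))) =?= s(v).
Bind y := pair(a, 4); substituting into the remaining equation gives: s(pair(a, pair(pair(a, 4), a))) =?= s(v). Substituting into the earlier binding gives u := pair(pair(a, 4), a).
Decompose s/1: pair(a, pair(pair(a, 4), a)) =?= v.
Bind v := pair(a, pair(pair(a, 4), a)).
MGU = { u := pair(pair(a, 4), a), y := pair(a, 4), v := pair(a, pair(pair(a, 4), a)) }, so u := pair(pair(a, 4), a).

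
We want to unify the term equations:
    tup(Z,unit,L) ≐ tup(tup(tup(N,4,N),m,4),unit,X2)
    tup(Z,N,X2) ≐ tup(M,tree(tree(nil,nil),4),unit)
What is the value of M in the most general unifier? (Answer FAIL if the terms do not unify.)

Decompose tup/3: Z ≐ tup(tup(N,4,N),m,4),  unit ≐ unit,  L ≐ X2.
Bind Z := tup(tup(N,4,N),m,4); substituting into the one remaining equation that mentions Z gives: tup(tup(tup(N,4,N),m,4),N,X2) ≐ tup(M,tree(tree(nil,nil),4),unit).
Delete trivial equation unit ≐ unit.
Bind L := X2; no other remaining equation mentions L.
Decompose tup/3: tup(tup(N,4,N),m,4) ≐ M,  N ≐ tree(tree(nil,nil),4),  X2 ≐ unit.
Bind M := tup(tup(N,4,N),m,4); no other remaining equation mentions M.
Bind N := tree(tree(nil,nil),4); no other remaining equation mentions N. Substituting into the earlier bindings gives Z := tup(tup(tree(tree(nil,nil),4),4,tree(tree(nil,nil),4)),m,4), M := tup(tup(tree(tree(nil,nil),4),4,tree(tree(nil,nil),4)),m,4).
Bind X2 := unit. Substituting into the earlier binding gives L := unit.
MGU = { Z := tup(tup(tree(tree(nil,nil),4),4,tree(tree(nil,nil),4)),m,4), L := unit, M := tup(tup(tree(tree(nil,nil),4),4,tree(tree(nil,nil),4)),m,4), N := tree(tree(nil,nil),4), X2 := unit }, so M := tup(tup(tree(tree(nil,nil),4),4,tree(tree(nil,nil),4)),m,4).

tup(tup(tree(tree(nil,nil),4),4,tree(tree(nil,nil),4)),m,4)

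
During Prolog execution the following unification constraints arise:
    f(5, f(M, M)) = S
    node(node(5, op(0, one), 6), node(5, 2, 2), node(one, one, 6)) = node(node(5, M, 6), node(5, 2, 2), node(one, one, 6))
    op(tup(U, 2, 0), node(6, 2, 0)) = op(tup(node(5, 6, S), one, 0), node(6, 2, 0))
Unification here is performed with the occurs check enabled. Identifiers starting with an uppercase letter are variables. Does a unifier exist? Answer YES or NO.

Bind S := f(5, f(M, M)); substituting into the one remaining equation that mentions S gives: op(tup(U, 2, 0), node(6, 2, 0)) = op(tup(node(5, 6, f(5, f(M, M))), one, 0), node(6, 2, 0)).
Decompose node/3: node(5, op(0, one), 6) = node(5, M, 6),  node(5, 2, 2) = node(5, 2, 2),  node(one, one, 6) = node(one, one, 6).
Decompose node/3: 5 = 5,  op(0, one) = M,  6 = 6.
Delete trivial equation 5 = 5.
Bind M := op(0, one); substituting into the one remaining equation that mentions M gives: op(tup(U, 2, 0), node(6, 2, 0)) = op(tup(node(5, 6, f(5, f(op(0, one), op(0, one)))), one, 0), node(6, 2, 0)). Substituting into the earlier binding gives S := f(5, f(op(0, one), op(0, one))).
Delete trivial equation 6 = 6.
Delete trivial equation node(5, 2, 2) = node(5, 2, 2).
Delete trivial equation node(one, one, 6) = node(one, one, 6).
Decompose op/2: tup(U, 2, 0) = tup(node(5, 6, f(5, f(op(0, one), op(0, one)))), one, 0),  node(6, 2, 0) = node(6, 2, 0).
Decompose tup/3: U = node(5, 6, f(5, f(op(0, one), op(0, one)))),  2 = one,  0 = 0.
Bind U := node(5, 6, f(5, f(op(0, one), op(0, one)))); no other remaining equation mentions U.
Clash: constants 2 and one differ; no unifier exists.

NO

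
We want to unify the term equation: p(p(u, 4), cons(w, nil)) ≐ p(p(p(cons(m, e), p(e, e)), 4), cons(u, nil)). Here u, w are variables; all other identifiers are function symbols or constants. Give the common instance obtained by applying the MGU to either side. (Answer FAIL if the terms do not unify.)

p(p(p(cons(m, e), p(e, e)), 4), cons(p(cons(m, e), p(e, e)), nil))

Decompose p/2: p(u, 4) ≐ p(p(cons(m, e), p(e, e)), 4),  cons(w, nil) ≐ cons(u, nil).
Decompose p/2: u ≐ p(cons(m, e), p(e, e)),  4 ≐ 4.
Bind u := p(cons(m, e), p(e, e)); substituting into the one remaining equation that mentions u gives: cons(w, nil) ≐ cons(p(cons(m, e), p(e, e)), nil).
Delete trivial equation 4 ≐ 4.
Decompose cons/2: w ≐ p(cons(m, e), p(e, e)),  nil ≐ nil.
Bind w := p(cons(m, e), p(e, e)); no other remaining equation mentions w.
Delete trivial equation nil ≐ nil.
Applying the MGU to either side gives p(p(p(cons(m, e), p(e, e)), 4), cons(p(cons(m, e), p(e, e)), nil)).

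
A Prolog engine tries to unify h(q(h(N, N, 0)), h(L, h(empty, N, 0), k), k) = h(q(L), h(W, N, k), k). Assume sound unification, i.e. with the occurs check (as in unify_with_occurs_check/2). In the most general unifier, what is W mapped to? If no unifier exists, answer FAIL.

Decompose h/3: q(h(N, N, 0)) = q(L),  h(L, h(empty, N, 0), k) = h(W, N, k),  k = k.
Decompose q/1: h(N, N, 0) = L.
Bind L := h(N, N, 0); substituting into the one remaining equation that mentions L gives: h(h(N, N, 0), h(empty, N, 0), k) = h(W, N, k).
Decompose h/3: h(N, N, 0) = W,  h(empty, N, 0) = N,  k = k.
Bind W := h(N, N, 0); no other remaining equation mentions W.
Occurs check fails: N occurs in h(empty, N, 0); the equation N = h(empty, N, 0) has no finite solution.

FAIL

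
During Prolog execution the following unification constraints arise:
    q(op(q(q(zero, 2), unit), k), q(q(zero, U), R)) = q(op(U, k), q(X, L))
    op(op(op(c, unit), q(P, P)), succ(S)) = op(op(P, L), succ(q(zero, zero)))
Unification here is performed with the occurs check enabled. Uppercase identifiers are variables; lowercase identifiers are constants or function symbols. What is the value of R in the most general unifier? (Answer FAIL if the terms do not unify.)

q(op(c, unit), op(c, unit))

Decompose q/2: op(q(q(zero, 2), unit), k) = op(U, k),  q(q(zero, U), R) = q(X, L).
Decompose op/2: q(q(zero, 2), unit) = U,  k = k.
Bind U := q(q(zero, 2), unit); substituting into the one remaining equation that mentions U gives: q(q(zero, q(q(zero, 2), unit)), R) = q(X, L).
Delete trivial equation k = k.
Decompose q/2: q(zero, q(q(zero, 2), unit)) = X,  R = L.
Bind X := q(zero, q(q(zero, 2), unit)); no other remaining equation mentions X.
Bind R := L; no other remaining equation mentions R.
Decompose op/2: op(op(c, unit), q(P, P)) = op(P, L),  succ(S) = succ(q(zero, zero)).
Decompose op/2: op(c, unit) = P,  q(P, P) = L.
Bind P := op(c, unit); substituting into the one remaining equation that mentions P gives: q(op(c, unit), op(c, unit)) = L.
Bind L := q(op(c, unit), op(c, unit)); no other remaining equation mentions L. Substituting into the earlier binding gives R := q(op(c, unit), op(c, unit)).
Decompose succ/1: S = q(zero, zero).
Bind S := q(zero, zero).
MGU = { U = q(q(zero, 2), unit), X = q(zero, q(q(zero, 2), unit)), R = q(op(c, unit), op(c, unit)), P = op(c, unit), L = q(op(c, unit), op(c, unit)), S = q(zero, zero) }, so R = q(op(c, unit), op(c, unit)).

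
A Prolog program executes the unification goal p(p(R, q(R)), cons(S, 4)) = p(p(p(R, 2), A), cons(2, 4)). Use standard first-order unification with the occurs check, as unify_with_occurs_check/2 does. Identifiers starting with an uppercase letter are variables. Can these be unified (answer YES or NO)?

NO

Decompose p/2: p(R, q(R)) = p(p(R, 2), A),  cons(S, 4) = cons(2, 4).
Decompose p/2: R = p(R, 2),  q(R) = A.
Occurs check fails: R occurs in p(R, 2); the equation R = p(R, 2) has no finite solution.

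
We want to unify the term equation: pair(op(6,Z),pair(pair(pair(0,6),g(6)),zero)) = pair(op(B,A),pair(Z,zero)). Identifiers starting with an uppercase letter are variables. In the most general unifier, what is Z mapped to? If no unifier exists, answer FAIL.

pair(pair(0,6),g(6))

Decompose pair/2: op(6,Z) = op(B,A),  pair(pair(pair(0,6),g(6)),zero) = pair(Z,zero).
Decompose op/2: 6 = B,  Z = A.
Bind B := 6; no other remaining equation mentions B.
Bind Z := A; substituting into the remaining equation gives: pair(pair(pair(0,6),g(6)),zero) = pair(A,zero).
Decompose pair/2: pair(pair(0,6),g(6)) = A,  zero = zero.
Bind A := pair(pair(0,6),g(6)); no other remaining equation mentions A. Substituting into the earlier binding gives Z := pair(pair(0,6),g(6)).
Delete trivial equation zero = zero.
MGU = { B := 6, Z := pair(pair(0,6),g(6)), A := pair(pair(0,6),g(6)) }, so Z := pair(pair(0,6),g(6)).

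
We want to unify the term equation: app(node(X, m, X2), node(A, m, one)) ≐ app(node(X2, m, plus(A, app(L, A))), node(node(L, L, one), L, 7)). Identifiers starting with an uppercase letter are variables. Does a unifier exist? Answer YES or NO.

Decompose app/2: node(X, m, X2) ≐ node(X2, m, plus(A, app(L, A))),  node(A, m, one) ≐ node(node(L, L, one), L, 7).
Decompose node/3: X ≐ X2,  m ≐ m,  X2 ≐ plus(A, app(L, A)).
Bind X := X2; no other remaining equation mentions X.
Delete trivial equation m ≐ m.
Bind X2 := plus(A, app(L, A)); no other remaining equation mentions X2. Substituting into the earlier binding gives X := plus(A, app(L, A)).
Decompose node/3: A ≐ node(L, L, one),  m ≐ L,  one ≐ 7.
Bind A := node(L, L, one); no other remaining equation mentions A. Substituting into the earlier bindings gives X := plus(node(L, L, one), app(L, node(L, L, one))), X2 := plus(node(L, L, one), app(L, node(L, L, one))).
Bind L := m; no other remaining equation mentions L. Substituting into the earlier bindings gives X := plus(node(m, m, one), app(m, node(m, m, one))), X2 := plus(node(m, m, one), app(m, node(m, m, one))), A := node(m, m, one).
Clash: constants one and 7 differ; no unifier exists.

NO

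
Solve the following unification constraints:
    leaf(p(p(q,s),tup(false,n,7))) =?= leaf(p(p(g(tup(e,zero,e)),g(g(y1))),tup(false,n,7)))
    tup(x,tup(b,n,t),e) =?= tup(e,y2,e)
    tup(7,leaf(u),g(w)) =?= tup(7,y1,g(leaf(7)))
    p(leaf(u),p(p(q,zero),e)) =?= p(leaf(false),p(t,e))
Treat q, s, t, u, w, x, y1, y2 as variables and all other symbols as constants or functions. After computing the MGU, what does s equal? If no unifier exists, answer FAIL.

g(g(leaf(false)))

Decompose leaf/1: p(p(q,s),tup(false,n,7)) =?= p(p(g(tup(e,zero,e)),g(g(y1))),tup(false,n,7)).
Decompose p/2: p(q,s) =?= p(g(tup(e,zero,e)),g(g(y1))),  tup(false,n,7) =?= tup(false,n,7).
Decompose p/2: q =?= g(tup(e,zero,e)),  s =?= g(g(y1)).
Bind q := g(tup(e,zero,e)); substituting into the one remaining equation that mentions q gives: p(leaf(u),p(p(g(tup(e,zero,e)),zero),e)) =?= p(leaf(false),p(t,e)).
Bind s := g(g(y1)); no other remaining equation mentions s.
Delete trivial equation tup(false,n,7) =?= tup(false,n,7).
Decompose tup/3: x =?= e,  tup(b,n,t) =?= y2,  e =?= e.
Bind x := e; no other remaining equation mentions x.
Bind y2 := tup(b,n,t); no other remaining equation mentions y2.
Delete trivial equation e =?= e.
Decompose tup/3: 7 =?= 7,  leaf(u) =?= y1,  g(w) =?= g(leaf(7)).
Delete trivial equation 7 =?= 7.
Bind y1 := leaf(u); no other remaining equation mentions y1. Substituting into the earlier binding gives s := g(g(leaf(u))).
Decompose g/1: w =?= leaf(7).
Bind w := leaf(7); no other remaining equation mentions w.
Decompose p/2: leaf(u) =?= leaf(false),  p(p(g(tup(e,zero,e)),zero),e) =?= p(t,e).
Decompose leaf/1: u =?= false.
Bind u := false; no other remaining equation mentions u. Substituting into the earlier bindings gives s := g(g(leaf(false))), y1 := leaf(false).
Decompose p/2: p(g(tup(e,zero,e)),zero) =?= t,  e =?= e.
Bind t := p(g(tup(e,zero,e)),zero); no other remaining equation mentions t. Substituting into the earlier binding gives y2 := tup(b,n,p(g(tup(e,zero,e)),zero)).
Delete trivial equation e =?= e.
MGU = { q := g(tup(e,zero,e)), s := g(g(leaf(false))), x := e, y2 := tup(b,n,p(g(tup(e,zero,e)),zero)), y1 := leaf(false), w := leaf(7), u := false, t := p(g(tup(e,zero,e)),zero) }, so s := g(g(leaf(false))).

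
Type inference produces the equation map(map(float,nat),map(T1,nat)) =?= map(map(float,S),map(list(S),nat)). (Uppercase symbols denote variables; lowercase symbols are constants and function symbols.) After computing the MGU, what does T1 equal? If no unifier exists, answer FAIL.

Decompose map/2: map(float,nat) =?= map(float,S),  map(T1,nat) =?= map(list(S),nat).
Decompose map/2: float =?= float,  nat =?= S.
Delete trivial equation float =?= float.
Bind S := nat; substituting into the remaining equation gives: map(T1,nat) =?= map(list(nat),nat).
Decompose map/2: T1 =?= list(nat),  nat =?= nat.
Bind T1 := list(nat); no other remaining equation mentions T1.
Delete trivial equation nat =?= nat.
MGU = { S := nat, T1 := list(nat) }, so T1 := list(nat).

list(nat)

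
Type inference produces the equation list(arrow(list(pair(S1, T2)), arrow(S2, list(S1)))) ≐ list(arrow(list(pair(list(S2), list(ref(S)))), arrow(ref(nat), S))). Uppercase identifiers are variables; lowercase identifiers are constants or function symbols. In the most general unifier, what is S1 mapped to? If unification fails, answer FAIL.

list(ref(nat))

Decompose list/1: arrow(list(pair(S1, T2)), arrow(S2, list(S1))) ≐ arrow(list(pair(list(S2), list(ref(S)))), arrow(ref(nat), S)).
Decompose arrow/2: list(pair(S1, T2)) ≐ list(pair(list(S2), list(ref(S)))),  arrow(S2, list(S1)) ≐ arrow(ref(nat), S).
Decompose list/1: pair(S1, T2) ≐ pair(list(S2), list(ref(S))).
Decompose pair/2: S1 ≐ list(S2),  T2 ≐ list(ref(S)).
Bind S1 := list(S2); substituting into the one remaining equation that mentions S1 gives: arrow(S2, list(list(S2))) ≐ arrow(ref(nat), S).
Bind T2 := list(ref(S)); no other remaining equation mentions T2.
Decompose arrow/2: S2 ≐ ref(nat),  list(list(S2)) ≐ S.
Bind S2 := ref(nat); substituting into the remaining equation gives: list(list(ref(nat))) ≐ S. Substituting into the earlier binding gives S1 := list(ref(nat)).
Bind S := list(list(ref(nat))). Substituting into the earlier binding gives T2 := list(ref(list(list(ref(nat))))).
MGU = { S1 ↦ list(ref(nat)), T2 ↦ list(ref(list(list(ref(nat))))), S2 ↦ ref(nat), S ↦ list(list(ref(nat))) }, so S1 ↦ list(ref(nat)).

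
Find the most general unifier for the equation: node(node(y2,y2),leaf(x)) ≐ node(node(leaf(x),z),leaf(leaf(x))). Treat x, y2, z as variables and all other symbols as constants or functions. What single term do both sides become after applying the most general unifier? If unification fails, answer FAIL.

FAIL

Decompose node/2: node(y2,y2) ≐ node(leaf(x),z),  leaf(x) ≐ leaf(leaf(x)).
Decompose node/2: y2 ≐ leaf(x),  y2 ≐ z.
Bind y2 := leaf(x); substituting into the one remaining equation that mentions y2 gives: leaf(x) ≐ z.
Bind z := leaf(x); no other remaining equation mentions z.
Decompose leaf/1: x ≐ leaf(x).
Occurs check fails: x occurs in leaf(x); the equation x ≐ leaf(x) has no finite solution.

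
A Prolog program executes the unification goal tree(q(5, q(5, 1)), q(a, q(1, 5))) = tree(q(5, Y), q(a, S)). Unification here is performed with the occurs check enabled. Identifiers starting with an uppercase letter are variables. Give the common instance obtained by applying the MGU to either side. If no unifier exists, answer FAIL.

Decompose tree/2: q(5, q(5, 1)) = q(5, Y),  q(a, q(1, 5)) = q(a, S).
Decompose q/2: 5 = 5,  q(5, 1) = Y.
Delete trivial equation 5 = 5.
Bind Y := q(5, 1); no other remaining equation mentions Y.
Decompose q/2: a = a,  q(1, 5) = S.
Delete trivial equation a = a.
Bind S := q(1, 5).
Applying the MGU to either side gives tree(q(5, q(5, 1)), q(a, q(1, 5))).

tree(q(5, q(5, 1)), q(a, q(1, 5)))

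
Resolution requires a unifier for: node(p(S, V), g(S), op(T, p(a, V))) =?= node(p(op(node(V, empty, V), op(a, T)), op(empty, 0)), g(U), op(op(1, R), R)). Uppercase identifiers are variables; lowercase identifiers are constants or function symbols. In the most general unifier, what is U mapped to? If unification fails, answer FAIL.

Decompose node/3: p(S, V) =?= p(op(node(V, empty, V), op(a, T)), op(empty, 0)),  g(S) =?= g(U),  op(T, p(a, V)) =?= op(op(1, R), R).
Decompose p/2: S =?= op(node(V, empty, V), op(a, T)),  V =?= op(empty, 0).
Bind S := op(node(V, empty, V), op(a, T)); substituting into the one remaining equation that mentions S gives: g(op(node(V, empty, V), op(a, T))) =?= g(U).
Bind V := op(empty, 0); substituting into the remaining equations gives: g(op(node(op(empty, 0), empty, op(empty, 0)), op(a, T))) =?= g(U),  op(T, p(a, op(empty, 0))) =?= op(op(1, R), R). Substituting into the earlier binding gives S := op(node(op(empty, 0), empty, op(empty, 0)), op(a, T)).
Decompose g/1: op(node(op(empty, 0), empty, op(empty, 0)), op(a, T)) =?= U.
Bind U := op(node(op(empty, 0), empty, op(empty, 0)), op(a, T)); no other remaining equation mentions U.
Decompose op/2: T =?= op(1, R),  p(a, op(empty, 0)) =?= R.
Bind T := op(1, R); no other remaining equation mentions T. Substituting into the earlier bindings gives S := op(node(op(empty, 0), empty, op(empty, 0)), op(a, op(1, R))), U := op(node(op(empty, 0), empty, op(empty, 0)), op(a, op(1, R))).
Bind R := p(a, op(empty, 0)). Substituting into the earlier bindings gives S := op(node(op(empty, 0), empty, op(empty, 0)), op(a, op(1, p(a, op(empty, 0))))), U := op(node(op(empty, 0), empty, op(empty, 0)), op(a, op(1, p(a, op(empty, 0))))), T := op(1, p(a, op(empty, 0))).
MGU = { S -> op(node(op(empty, 0), empty, op(empty, 0)), op(a, op(1, p(a, op(empty, 0))))), V -> op(empty, 0), U -> op(node(op(empty, 0), empty, op(empty, 0)), op(a, op(1, p(a, op(empty, 0))))), T -> op(1, p(a, op(empty, 0))), R -> p(a, op(empty, 0)) }, so U -> op(node(op(empty, 0), empty, op(empty, 0)), op(a, op(1, p(a, op(empty, 0))))).

op(node(op(empty, 0), empty, op(empty, 0)), op(a, op(1, p(a, op(empty, 0)))))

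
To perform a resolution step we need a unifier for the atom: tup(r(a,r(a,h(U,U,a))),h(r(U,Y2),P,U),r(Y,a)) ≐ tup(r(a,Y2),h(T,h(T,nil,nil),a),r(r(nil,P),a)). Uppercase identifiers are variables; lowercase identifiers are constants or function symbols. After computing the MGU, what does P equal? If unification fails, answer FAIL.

h(r(a,r(a,h(a,a,a))),nil,nil)

Decompose tup/3: r(a,r(a,h(U,U,a))) ≐ r(a,Y2),  h(r(U,Y2),P,U) ≐ h(T,h(T,nil,nil),a),  r(Y,a) ≐ r(r(nil,P),a).
Decompose r/2: a ≐ a,  r(a,h(U,U,a)) ≐ Y2.
Delete trivial equation a ≐ a.
Bind Y2 := r(a,h(U,U,a)); substituting into the one remaining equation that mentions Y2 gives: h(r(U,r(a,h(U,U,a))),P,U) ≐ h(T,h(T,nil,nil),a).
Decompose h/3: r(U,r(a,h(U,U,a))) ≐ T,  P ≐ h(T,nil,nil),  U ≐ a.
Bind T := r(U,r(a,h(U,U,a))); substituting into the one remaining equation that mentions T gives: P ≐ h(r(U,r(a,h(U,U,a))),nil,nil).
Bind P := h(r(U,r(a,h(U,U,a))),nil,nil); substituting into the one remaining equation that mentions P gives: r(Y,a) ≐ r(r(nil,h(r(U,r(a,h(U,U,a))),nil,nil)),a).
Bind U := a; substituting into the remaining equation gives: r(Y,a) ≐ r(r(nil,h(r(a,r(a,h(a,a,a))),nil,nil)),a). Substituting into the earlier bindings gives Y2 := r(a,h(a,a,a)), T := r(a,r(a,h(a,a,a))), P := h(r(a,r(a,h(a,a,a))),nil,nil).
Decompose r/2: Y ≐ r(nil,h(r(a,r(a,h(a,a,a))),nil,nil)),  a ≐ a.
Bind Y := r(nil,h(r(a,r(a,h(a,a,a))),nil,nil)); no other remaining equation mentions Y.
Delete trivial equation a ≐ a.
MGU = { Y2 -> r(a,h(a,a,a)), T -> r(a,r(a,h(a,a,a))), P -> h(r(a,r(a,h(a,a,a))),nil,nil), U -> a, Y -> r(nil,h(r(a,r(a,h(a,a,a))),nil,nil)) }, so P -> h(r(a,r(a,h(a,a,a))),nil,nil).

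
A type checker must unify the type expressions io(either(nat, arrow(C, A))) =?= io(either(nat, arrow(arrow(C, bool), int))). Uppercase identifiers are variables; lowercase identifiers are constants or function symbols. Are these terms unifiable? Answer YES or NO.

NO

Decompose io/1: either(nat, arrow(C, A)) =?= either(nat, arrow(arrow(C, bool), int)).
Decompose either/2: nat =?= nat,  arrow(C, A) =?= arrow(arrow(C, bool), int).
Delete trivial equation nat =?= nat.
Decompose arrow/2: C =?= arrow(C, bool),  A =?= int.
Occurs check fails: C occurs in arrow(C, bool); the equation C =?= arrow(C, bool) has no finite solution.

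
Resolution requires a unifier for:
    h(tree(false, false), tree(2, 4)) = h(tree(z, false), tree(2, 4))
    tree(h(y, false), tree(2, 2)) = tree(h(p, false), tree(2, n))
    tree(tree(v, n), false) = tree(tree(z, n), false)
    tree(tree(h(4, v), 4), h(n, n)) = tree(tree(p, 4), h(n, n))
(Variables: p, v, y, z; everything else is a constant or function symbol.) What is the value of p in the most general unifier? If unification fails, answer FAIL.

FAIL

Decompose h/2: tree(false, false) = tree(z, false),  tree(2, 4) = tree(2, 4).
Decompose tree/2: false = z,  false = false.
Bind z := false; substituting into the one remaining equation that mentions z gives: tree(tree(v, n), false) = tree(tree(false, n), false).
Delete trivial equation false = false.
Delete trivial equation tree(2, 4) = tree(2, 4).
Decompose tree/2: h(y, false) = h(p, false),  tree(2, 2) = tree(2, n).
Decompose h/2: y = p,  false = false.
Bind y := p; no other remaining equation mentions y.
Delete trivial equation false = false.
Decompose tree/2: 2 = 2,  2 = n.
Delete trivial equation 2 = 2.
Clash: constants 2 and n differ; no unifier exists.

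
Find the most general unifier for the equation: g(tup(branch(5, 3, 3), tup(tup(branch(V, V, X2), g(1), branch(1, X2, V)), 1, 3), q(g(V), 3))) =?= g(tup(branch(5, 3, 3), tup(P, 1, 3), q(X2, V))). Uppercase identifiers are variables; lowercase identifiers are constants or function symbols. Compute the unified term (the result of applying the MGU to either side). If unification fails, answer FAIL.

g(tup(branch(5, 3, 3), tup(tup(branch(3, 3, g(3)), g(1), branch(1, g(3), 3)), 1, 3), q(g(3), 3)))

Decompose g/1: tup(branch(5, 3, 3), tup(tup(branch(V, V, X2), g(1), branch(1, X2, V)), 1, 3), q(g(V), 3)) =?= tup(branch(5, 3, 3), tup(P, 1, 3), q(X2, V)).
Decompose tup/3: branch(5, 3, 3) =?= branch(5, 3, 3),  tup(tup(branch(V, V, X2), g(1), branch(1, X2, V)), 1, 3) =?= tup(P, 1, 3),  q(g(V), 3) =?= q(X2, V).
Delete trivial equation branch(5, 3, 3) =?= branch(5, 3, 3).
Decompose tup/3: tup(branch(V, V, X2), g(1), branch(1, X2, V)) =?= P,  1 =?= 1,  3 =?= 3.
Bind P := tup(branch(V, V, X2), g(1), branch(1, X2, V)); no other remaining equation mentions P.
Delete trivial equation 1 =?= 1.
Delete trivial equation 3 =?= 3.
Decompose q/2: g(V) =?= X2,  3 =?= V.
Bind X2 := g(V); no other remaining equation mentions X2. Substituting into the earlier binding gives P := tup(branch(V, V, g(V)), g(1), branch(1, g(V), V)).
Bind V := 3. Substituting into the earlier bindings gives P := tup(branch(3, 3, g(3)), g(1), branch(1, g(3), 3)), X2 := g(3).
Applying the MGU to either side gives g(tup(branch(5, 3, 3), tup(tup(branch(3, 3, g(3)), g(1), branch(1, g(3), 3)), 1, 3), q(g(3), 3))).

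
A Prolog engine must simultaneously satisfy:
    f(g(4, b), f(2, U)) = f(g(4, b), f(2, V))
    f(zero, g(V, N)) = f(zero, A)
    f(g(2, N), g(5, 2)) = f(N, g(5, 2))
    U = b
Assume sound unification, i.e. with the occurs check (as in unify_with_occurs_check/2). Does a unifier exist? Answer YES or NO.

NO

Decompose f/2: g(4, b) = g(4, b),  f(2, U) = f(2, V).
Delete trivial equation g(4, b) = g(4, b).
Decompose f/2: 2 = 2,  U = V.
Delete trivial equation 2 = 2.
Bind U := V; substituting into the one remaining equation that mentions U gives: V = b.
Decompose f/2: zero = zero,  g(V, N) = A.
Delete trivial equation zero = zero.
Bind A := g(V, N); no other remaining equation mentions A.
Decompose f/2: g(2, N) = N,  g(5, 2) = g(5, 2).
Occurs check fails: N occurs in g(2, N); the equation N = g(2, N) has no finite solution.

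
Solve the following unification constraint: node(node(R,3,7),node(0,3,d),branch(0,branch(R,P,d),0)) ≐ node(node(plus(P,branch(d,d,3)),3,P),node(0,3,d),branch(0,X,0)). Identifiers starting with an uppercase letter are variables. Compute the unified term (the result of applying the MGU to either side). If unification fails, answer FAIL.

Decompose node/3: node(R,3,7) ≐ node(plus(P,branch(d,d,3)),3,P),  node(0,3,d) ≐ node(0,3,d),  branch(0,branch(R,P,d),0) ≐ branch(0,X,0).
Decompose node/3: R ≐ plus(P,branch(d,d,3)),  3 ≐ 3,  7 ≐ P.
Bind R := plus(P,branch(d,d,3)); substituting into the one remaining equation that mentions R gives: branch(0,branch(plus(P,branch(d,d,3)),P,d),0) ≐ branch(0,X,0).
Delete trivial equation 3 ≐ 3.
Bind P := 7; substituting into the one remaining equation that mentions P gives: branch(0,branch(plus(7,branch(d,d,3)),7,d),0) ≐ branch(0,X,0). Substituting into the earlier binding gives R := plus(7,branch(d,d,3)).
Delete trivial equation node(0,3,d) ≐ node(0,3,d).
Decompose branch/3: 0 ≐ 0,  branch(plus(7,branch(d,d,3)),7,d) ≐ X,  0 ≐ 0.
Delete trivial equation 0 ≐ 0.
Bind X := branch(plus(7,branch(d,d,3)),7,d); no other remaining equation mentions X.
Delete trivial equation 0 ≐ 0.
Applying the MGU to either side gives node(node(plus(7,branch(d,d,3)),3,7),node(0,3,d),branch(0,branch(plus(7,branch(d,d,3)),7,d),0)).

node(node(plus(7,branch(d,d,3)),3,7),node(0,3,d),branch(0,branch(plus(7,branch(d,d,3)),7,d),0))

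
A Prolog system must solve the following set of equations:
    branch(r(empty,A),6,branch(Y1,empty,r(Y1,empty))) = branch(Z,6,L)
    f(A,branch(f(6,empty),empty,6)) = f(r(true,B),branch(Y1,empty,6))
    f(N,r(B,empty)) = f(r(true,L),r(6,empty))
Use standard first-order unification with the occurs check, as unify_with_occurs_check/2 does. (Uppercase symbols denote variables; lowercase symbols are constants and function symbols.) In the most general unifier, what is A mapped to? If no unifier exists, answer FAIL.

Decompose branch/3: r(empty,A) = Z,  6 = 6,  branch(Y1,empty,r(Y1,empty)) = L.
Bind Z := r(empty,A); no other remaining equation mentions Z.
Delete trivial equation 6 = 6.
Bind L := branch(Y1,empty,r(Y1,empty)); substituting into the one remaining equation that mentions L gives: f(N,r(B,empty)) = f(r(true,branch(Y1,empty,r(Y1,empty))),r(6,empty)).
Decompose f/2: A = r(true,B),  branch(f(6,empty),empty,6) = branch(Y1,empty,6).
Bind A := r(true,B); no other remaining equation mentions A. Substituting into the earlier binding gives Z := r(empty,r(true,B)).
Decompose branch/3: f(6,empty) = Y1,  empty = empty,  6 = 6.
Bind Y1 := f(6,empty); substituting into the one remaining equation that mentions Y1 gives: f(N,r(B,empty)) = f(r(true,branch(f(6,empty),empty,r(f(6,empty),empty))),r(6,empty)). Substituting into the earlier binding gives L := branch(f(6,empty),empty,r(f(6,empty),empty)).
Delete trivial equation empty = empty.
Delete trivial equation 6 = 6.
Decompose f/2: N = r(true,branch(f(6,empty),empty,r(f(6,empty),empty))),  r(B,empty) = r(6,empty).
Bind N := r(true,branch(f(6,empty),empty,r(f(6,empty),empty))); no other remaining equation mentions N.
Decompose r/2: B = 6,  empty = empty.
Bind B := 6; no other remaining equation mentions B. Substituting into the earlier bindings gives Z := r(empty,r(true,6)), A := r(true,6).
Delete trivial equation empty = empty.
MGU = { Z ↦ r(empty,r(true,6)), L ↦ branch(f(6,empty),empty,r(f(6,empty),empty)), A ↦ r(true,6), Y1 ↦ f(6,empty), N ↦ r(true,branch(f(6,empty),empty,r(f(6,empty),empty))), B ↦ 6 }, so A ↦ r(true,6).

r(true,6)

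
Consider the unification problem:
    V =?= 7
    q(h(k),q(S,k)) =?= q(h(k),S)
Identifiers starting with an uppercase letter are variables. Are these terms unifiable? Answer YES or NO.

NO

Bind V := 7; no other remaining equation mentions V.
Decompose q/2: h(k) =?= h(k),  q(S,k) =?= S.
Delete trivial equation h(k) =?= h(k).
Occurs check fails: S occurs in q(S,k); the equation S =?= q(S,k) has no finite solution.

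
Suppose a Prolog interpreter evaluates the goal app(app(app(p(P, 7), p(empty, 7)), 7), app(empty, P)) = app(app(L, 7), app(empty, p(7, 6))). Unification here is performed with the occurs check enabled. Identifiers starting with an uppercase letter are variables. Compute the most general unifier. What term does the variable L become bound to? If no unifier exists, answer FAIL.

Decompose app/2: app(app(p(P, 7), p(empty, 7)), 7) = app(L, 7),  app(empty, P) = app(empty, p(7, 6)).
Decompose app/2: app(p(P, 7), p(empty, 7)) = L,  7 = 7.
Bind L := app(p(P, 7), p(empty, 7)); no other remaining equation mentions L.
Delete trivial equation 7 = 7.
Decompose app/2: empty = empty,  P = p(7, 6).
Delete trivial equation empty = empty.
Bind P := p(7, 6). Substituting into the earlier binding gives L := app(p(p(7, 6), 7), p(empty, 7)).
MGU = { L -> app(p(p(7, 6), 7), p(empty, 7)), P -> p(7, 6) }, so L -> app(p(p(7, 6), 7), p(empty, 7)).

app(p(p(7, 6), 7), p(empty, 7))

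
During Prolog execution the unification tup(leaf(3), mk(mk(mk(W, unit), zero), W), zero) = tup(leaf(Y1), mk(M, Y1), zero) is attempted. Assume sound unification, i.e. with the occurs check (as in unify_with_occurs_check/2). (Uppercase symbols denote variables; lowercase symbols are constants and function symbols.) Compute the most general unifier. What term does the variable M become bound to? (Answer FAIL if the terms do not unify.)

mk(mk(3, unit), zero)

Decompose tup/3: leaf(3) = leaf(Y1),  mk(mk(mk(W, unit), zero), W) = mk(M, Y1),  zero = zero.
Decompose leaf/1: 3 = Y1.
Bind Y1 := 3; substituting into the one remaining equation that mentions Y1 gives: mk(mk(mk(W, unit), zero), W) = mk(M, 3).
Decompose mk/2: mk(mk(W, unit), zero) = M,  W = 3.
Bind M := mk(mk(W, unit), zero); no other remaining equation mentions M.
Bind W := 3; no other remaining equation mentions W. Substituting into the earlier binding gives M := mk(mk(3, unit), zero).
Delete trivial equation zero = zero.
MGU = { Y1 -> 3, M -> mk(mk(3, unit), zero), W -> 3 }, so M -> mk(mk(3, unit), zero).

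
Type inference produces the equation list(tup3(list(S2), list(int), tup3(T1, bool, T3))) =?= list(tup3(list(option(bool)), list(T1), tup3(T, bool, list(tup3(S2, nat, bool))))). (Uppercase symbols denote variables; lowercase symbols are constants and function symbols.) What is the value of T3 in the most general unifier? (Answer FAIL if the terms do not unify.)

list(tup3(option(bool), nat, bool))

Decompose list/1: tup3(list(S2), list(int), tup3(T1, bool, T3)) =?= tup3(list(option(bool)), list(T1), tup3(T, bool, list(tup3(S2, nat, bool)))).
Decompose tup3/3: list(S2) =?= list(option(bool)),  list(int) =?= list(T1),  tup3(T1, bool, T3) =?= tup3(T, bool, list(tup3(S2, nat, bool))).
Decompose list/1: S2 =?= option(bool).
Bind S2 := option(bool); substituting into the one remaining equation that mentions S2 gives: tup3(T1, bool, T3) =?= tup3(T, bool, list(tup3(option(bool), nat, bool))).
Decompose list/1: int =?= T1.
Bind T1 := int; substituting into the remaining equation gives: tup3(int, bool, T3) =?= tup3(T, bool, list(tup3(option(bool), nat, bool))).
Decompose tup3/3: int =?= T,  bool =?= bool,  T3 =?= list(tup3(option(bool), nat, bool)).
Bind T := int; no other remaining equation mentions T.
Delete trivial equation bool =?= bool.
Bind T3 := list(tup3(option(bool), nat, bool)).
MGU = { S2 ↦ option(bool), T1 ↦ int, T ↦ int, T3 ↦ list(tup3(option(bool), nat, bool)) }, so T3 ↦ list(tup3(option(bool), nat, bool)).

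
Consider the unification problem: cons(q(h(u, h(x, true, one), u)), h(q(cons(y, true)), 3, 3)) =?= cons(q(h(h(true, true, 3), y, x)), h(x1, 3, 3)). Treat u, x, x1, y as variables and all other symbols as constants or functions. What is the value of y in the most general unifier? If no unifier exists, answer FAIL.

Decompose cons/2: q(h(u, h(x, true, one), u)) =?= q(h(h(true, true, 3), y, x)),  h(q(cons(y, true)), 3, 3) =?= h(x1, 3, 3).
Decompose q/1: h(u, h(x, true, one), u) =?= h(h(true, true, 3), y, x).
Decompose h/3: u =?= h(true, true, 3),  h(x, true, one) =?= y,  u =?= x.
Bind u := h(true, true, 3); substituting into the one remaining equation that mentions u gives: h(true, true, 3) =?= x.
Bind y := h(x, true, one); substituting into the one remaining equation that mentions y gives: h(q(cons(h(x, true, one), true)), 3, 3) =?= h(x1, 3, 3).
Bind x := h(true, true, 3); substituting into the remaining equation gives: h(q(cons(h(h(true, true, 3), true, one), true)), 3, 3) =?= h(x1, 3, 3). Substituting into the earlier binding gives y := h(h(true, true, 3), true, one).
Decompose h/3: q(cons(h(h(true, true, 3), true, one), true)) =?= x1,  3 =?= 3,  3 =?= 3.
Bind x1 := q(cons(h(h(true, true, 3), true, one), true)); no other remaining equation mentions x1.
Delete trivial equation 3 =?= 3.
Delete trivial equation 3 =?= 3.
MGU = { u := h(true, true, 3), y := h(h(true, true, 3), true, one), x := h(true, true, 3), x1 := q(cons(h(h(true, true, 3), true, one), true)) }, so y := h(h(true, true, 3), true, one).

h(h(true, true, 3), true, one)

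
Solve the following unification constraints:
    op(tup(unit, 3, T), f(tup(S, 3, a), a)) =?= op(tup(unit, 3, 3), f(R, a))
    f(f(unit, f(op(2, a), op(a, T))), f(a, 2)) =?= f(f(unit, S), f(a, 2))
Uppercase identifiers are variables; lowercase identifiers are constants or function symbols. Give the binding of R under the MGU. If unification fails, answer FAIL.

Decompose op/2: tup(unit, 3, T) =?= tup(unit, 3, 3),  f(tup(S, 3, a), a) =?= f(R, a).
Decompose tup/3: unit =?= unit,  3 =?= 3,  T =?= 3.
Delete trivial equation unit =?= unit.
Delete trivial equation 3 =?= 3.
Bind T := 3; substituting into the one remaining equation that mentions T gives: f(f(unit, f(op(2, a), op(a, 3))), f(a, 2)) =?= f(f(unit, S), f(a, 2)).
Decompose f/2: tup(S, 3, a) =?= R,  a =?= a.
Bind R := tup(S, 3, a); no other remaining equation mentions R.
Delete trivial equation a =?= a.
Decompose f/2: f(unit, f(op(2, a), op(a, 3))) =?= f(unit, S),  f(a, 2) =?= f(a, 2).
Decompose f/2: unit =?= unit,  f(op(2, a), op(a, 3)) =?= S.
Delete trivial equation unit =?= unit.
Bind S := f(op(2, a), op(a, 3)); no other remaining equation mentions S. Substituting into the earlier binding gives R := tup(f(op(2, a), op(a, 3)), 3, a).
Delete trivial equation f(a, 2) =?= f(a, 2).
MGU = { T ↦ 3, R ↦ tup(f(op(2, a), op(a, 3)), 3, a), S ↦ f(op(2, a), op(a, 3)) }, so R ↦ tup(f(op(2, a), op(a, 3)), 3, a).

tup(f(op(2, a), op(a, 3)), 3, a)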